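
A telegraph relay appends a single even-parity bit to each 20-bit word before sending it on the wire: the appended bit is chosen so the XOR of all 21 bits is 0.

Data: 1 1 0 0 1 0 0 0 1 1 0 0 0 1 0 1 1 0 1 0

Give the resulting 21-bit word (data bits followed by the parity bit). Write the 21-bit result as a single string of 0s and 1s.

XOR of the 20 data bits: 1⊕1⊕0⊕0⊕1⊕0⊕0⊕0⊕1⊕1⊕0⊕0⊕0⊕1⊕0⊕1⊕1⊕0⊕1⊕0 = 1
Parity bit = 1 (so all 21 bits XOR to 0).

110010001100010110101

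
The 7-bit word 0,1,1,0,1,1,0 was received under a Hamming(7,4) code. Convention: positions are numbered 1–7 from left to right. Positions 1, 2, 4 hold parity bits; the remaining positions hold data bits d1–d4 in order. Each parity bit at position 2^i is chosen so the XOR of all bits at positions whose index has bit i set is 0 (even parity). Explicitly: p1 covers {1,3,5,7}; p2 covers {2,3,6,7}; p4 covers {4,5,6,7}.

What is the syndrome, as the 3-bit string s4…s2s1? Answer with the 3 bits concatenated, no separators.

s1 (pos 1,3,5,7): 0⊕1⊕1⊕0 = 0
s2 (pos 2,3,6,7): 1⊕1⊕1⊕0 = 1
s4 (pos 4,5,6,7): 0⊕1⊕1⊕0 = 0
Syndrome s4…s1 = 010 → error at position 2.

010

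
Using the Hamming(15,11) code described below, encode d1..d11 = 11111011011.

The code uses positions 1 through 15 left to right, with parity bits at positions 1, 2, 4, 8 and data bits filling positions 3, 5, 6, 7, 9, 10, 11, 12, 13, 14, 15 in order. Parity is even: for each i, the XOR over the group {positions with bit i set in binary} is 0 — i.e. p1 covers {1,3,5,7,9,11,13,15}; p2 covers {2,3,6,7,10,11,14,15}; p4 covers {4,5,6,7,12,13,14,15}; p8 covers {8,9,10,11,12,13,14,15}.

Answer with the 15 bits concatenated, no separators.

Place data at non-parity positions: p1 p2 1 p4 1 1 1 p8 1 0 1 1 0 1 1
p1 (pos 1,3,5,7,9,11,13,15): XOR of data positions = 1⊕1⊕1⊕1⊕1⊕0⊕1 = 0
p2 (pos 2,3,6,7,10,11,14,15): XOR of data positions = 1⊕1⊕1⊕0⊕1⊕1⊕1 = 0
p4 (pos 4,5,6,7,12,13,14,15): XOR of data positions = 1⊕1⊕1⊕1⊕0⊕1⊕1 = 0
p8 (pos 8,9,10,11,12,13,14,15): XOR of data positions = 1⊕0⊕1⊕1⊕0⊕1⊕1 = 1
Codeword: 001011111011011

001011111011011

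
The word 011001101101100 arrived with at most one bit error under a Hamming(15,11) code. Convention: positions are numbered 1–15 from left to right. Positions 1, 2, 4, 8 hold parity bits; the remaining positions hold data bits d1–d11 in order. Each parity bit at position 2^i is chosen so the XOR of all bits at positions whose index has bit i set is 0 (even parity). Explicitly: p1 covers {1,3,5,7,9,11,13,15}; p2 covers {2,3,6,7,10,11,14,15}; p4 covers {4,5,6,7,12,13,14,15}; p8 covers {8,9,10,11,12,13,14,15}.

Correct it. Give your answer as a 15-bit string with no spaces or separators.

s1 (pos 1,3,5,7,9,11,13,15): 0⊕1⊕0⊕1⊕1⊕0⊕1⊕0 = 0
s2 (pos 2,3,6,7,10,11,14,15): 1⊕1⊕1⊕1⊕1⊕0⊕0⊕0 = 1
s4 (pos 4,5,6,7,12,13,14,15): 0⊕0⊕1⊕1⊕1⊕1⊕0⊕0 = 0
s8 (pos 8,9,10,11,12,13,14,15): 0⊕1⊕1⊕0⊕1⊕1⊕0⊕0 = 0
Syndrome s8…s1 = 0010 → error at position 2.
Flip position 2: 011001101101100 → 001001101101100

001001101101100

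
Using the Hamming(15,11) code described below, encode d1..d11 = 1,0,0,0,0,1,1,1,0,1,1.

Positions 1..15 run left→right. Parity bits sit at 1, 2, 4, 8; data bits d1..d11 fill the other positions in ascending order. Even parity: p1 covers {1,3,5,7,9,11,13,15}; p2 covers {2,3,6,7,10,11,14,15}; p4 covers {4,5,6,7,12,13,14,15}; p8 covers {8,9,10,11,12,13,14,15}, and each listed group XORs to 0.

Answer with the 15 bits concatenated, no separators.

Place data at non-parity positions: p1 p2 1 p4 0 0 0 p8 0 1 1 1 0 1 1
p1 (pos 1,3,5,7,9,11,13,15): XOR of data positions = 1⊕0⊕0⊕0⊕1⊕0⊕1 = 1
p2 (pos 2,3,6,7,10,11,14,15): XOR of data positions = 1⊕0⊕0⊕1⊕1⊕1⊕1 = 1
p4 (pos 4,5,6,7,12,13,14,15): XOR of data positions = 0⊕0⊕0⊕1⊕0⊕1⊕1 = 1
p8 (pos 8,9,10,11,12,13,14,15): XOR of data positions = 0⊕1⊕1⊕1⊕0⊕1⊕1 = 1
Codeword: 111100010111011

111100010111011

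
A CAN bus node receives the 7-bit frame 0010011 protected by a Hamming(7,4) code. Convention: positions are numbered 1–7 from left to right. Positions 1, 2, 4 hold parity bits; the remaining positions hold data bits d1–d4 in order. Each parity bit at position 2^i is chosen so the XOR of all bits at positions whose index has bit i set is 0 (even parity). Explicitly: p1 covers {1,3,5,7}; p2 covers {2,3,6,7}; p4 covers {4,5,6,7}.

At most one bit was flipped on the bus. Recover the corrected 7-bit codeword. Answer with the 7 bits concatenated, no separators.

s1 (pos 1,3,5,7): 0⊕1⊕0⊕1 = 0
s2 (pos 2,3,6,7): 0⊕1⊕1⊕1 = 1
s4 (pos 4,5,6,7): 0⊕0⊕1⊕1 = 0
Syndrome s4…s1 = 010 → error at position 2.
Flip position 2: 0010011 → 0110011

0110011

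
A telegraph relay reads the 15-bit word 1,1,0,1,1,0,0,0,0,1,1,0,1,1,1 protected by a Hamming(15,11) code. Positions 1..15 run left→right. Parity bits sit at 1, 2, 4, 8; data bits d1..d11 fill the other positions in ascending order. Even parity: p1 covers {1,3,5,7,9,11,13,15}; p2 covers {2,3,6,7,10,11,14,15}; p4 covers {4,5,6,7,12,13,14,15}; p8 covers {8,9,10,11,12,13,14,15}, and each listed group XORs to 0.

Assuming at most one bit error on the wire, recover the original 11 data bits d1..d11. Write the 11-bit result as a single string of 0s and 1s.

01000110110

s1 (pos 1,3,5,7,9,11,13,15): 1⊕0⊕1⊕0⊕0⊕1⊕1⊕1 = 1
s2 (pos 2,3,6,7,10,11,14,15): 1⊕0⊕0⊕0⊕1⊕1⊕1⊕1 = 1
s4 (pos 4,5,6,7,12,13,14,15): 1⊕1⊕0⊕0⊕0⊕1⊕1⊕1 = 1
s8 (pos 8,9,10,11,12,13,14,15): 0⊕0⊕1⊕1⊕0⊕1⊕1⊕1 = 1
Syndrome s8…s1 = 1111 → error at position 15.
Flip position 15: 110110000110111 → 110110000110110
Read data bits from positions 3,5,6,7,9,10,11,12,13,14,15: 01000110110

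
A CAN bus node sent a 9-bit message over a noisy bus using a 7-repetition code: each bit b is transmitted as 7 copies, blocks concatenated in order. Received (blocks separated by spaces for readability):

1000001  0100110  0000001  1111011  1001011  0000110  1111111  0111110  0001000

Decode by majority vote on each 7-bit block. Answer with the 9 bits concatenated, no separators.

Block 1 (1000001): 2 ones → 0
Block 2 (0100110): 3 ones → 0
Block 3 (0000001): 1 one → 0
Block 4 (1111011): 6 ones → 1
Block 5 (1001011): 4 ones → 1
Block 6 (0000110): 2 ones → 0
Block 7 (1111111): 7 ones → 1
Block 8 (0111110): 5 ones → 1
Block 9 (0001000): 1 one → 0

000110110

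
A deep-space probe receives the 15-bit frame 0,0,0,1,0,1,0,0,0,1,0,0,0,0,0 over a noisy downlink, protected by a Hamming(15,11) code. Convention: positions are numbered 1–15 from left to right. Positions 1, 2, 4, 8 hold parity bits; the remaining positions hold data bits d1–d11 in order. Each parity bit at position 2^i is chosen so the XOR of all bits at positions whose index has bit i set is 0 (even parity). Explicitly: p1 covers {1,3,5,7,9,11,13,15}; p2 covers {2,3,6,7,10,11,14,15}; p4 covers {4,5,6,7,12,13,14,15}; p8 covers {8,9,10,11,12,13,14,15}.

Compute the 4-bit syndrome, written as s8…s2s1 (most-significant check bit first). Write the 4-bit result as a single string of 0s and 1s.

1000

s1 (pos 1,3,5,7,9,11,13,15): 0⊕0⊕0⊕0⊕0⊕0⊕0⊕0 = 0
s2 (pos 2,3,6,7,10,11,14,15): 0⊕0⊕1⊕0⊕1⊕0⊕0⊕0 = 0
s4 (pos 4,5,6,7,12,13,14,15): 1⊕0⊕1⊕0⊕0⊕0⊕0⊕0 = 0
s8 (pos 8,9,10,11,12,13,14,15): 0⊕0⊕1⊕0⊕0⊕0⊕0⊕0 = 1
Syndrome s8…s1 = 1000 → error at position 8.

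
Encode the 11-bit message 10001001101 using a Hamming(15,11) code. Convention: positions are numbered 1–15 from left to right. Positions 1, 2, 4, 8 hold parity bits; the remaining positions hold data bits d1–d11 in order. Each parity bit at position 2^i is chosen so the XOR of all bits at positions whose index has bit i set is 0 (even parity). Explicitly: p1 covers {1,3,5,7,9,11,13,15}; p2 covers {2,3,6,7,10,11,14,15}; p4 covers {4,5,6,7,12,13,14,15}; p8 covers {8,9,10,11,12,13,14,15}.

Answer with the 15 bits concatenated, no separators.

001100001001101

Place data at non-parity positions: p1 p2 1 p4 0 0 0 p8 1 0 0 1 1 0 1
p1 (pos 1,3,5,7,9,11,13,15): XOR of data positions = 1⊕0⊕0⊕1⊕0⊕1⊕1 = 0
p2 (pos 2,3,6,7,10,11,14,15): XOR of data positions = 1⊕0⊕0⊕0⊕0⊕0⊕1 = 0
p4 (pos 4,5,6,7,12,13,14,15): XOR of data positions = 0⊕0⊕0⊕1⊕1⊕0⊕1 = 1
p8 (pos 8,9,10,11,12,13,14,15): XOR of data positions = 1⊕0⊕0⊕1⊕1⊕0⊕1 = 0
Codeword: 001100001001101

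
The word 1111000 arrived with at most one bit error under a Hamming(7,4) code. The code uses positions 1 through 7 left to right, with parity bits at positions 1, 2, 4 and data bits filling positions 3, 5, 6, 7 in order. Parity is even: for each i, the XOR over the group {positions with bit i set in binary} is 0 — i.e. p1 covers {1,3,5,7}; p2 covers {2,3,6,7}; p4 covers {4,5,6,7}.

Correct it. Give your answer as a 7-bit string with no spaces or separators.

s1 (pos 1,3,5,7): 1⊕1⊕0⊕0 = 0
s2 (pos 2,3,6,7): 1⊕1⊕0⊕0 = 0
s4 (pos 4,5,6,7): 1⊕0⊕0⊕0 = 1
Syndrome s4…s1 = 100 → error at position 4.
Flip position 4: 1111000 → 1110000

1110000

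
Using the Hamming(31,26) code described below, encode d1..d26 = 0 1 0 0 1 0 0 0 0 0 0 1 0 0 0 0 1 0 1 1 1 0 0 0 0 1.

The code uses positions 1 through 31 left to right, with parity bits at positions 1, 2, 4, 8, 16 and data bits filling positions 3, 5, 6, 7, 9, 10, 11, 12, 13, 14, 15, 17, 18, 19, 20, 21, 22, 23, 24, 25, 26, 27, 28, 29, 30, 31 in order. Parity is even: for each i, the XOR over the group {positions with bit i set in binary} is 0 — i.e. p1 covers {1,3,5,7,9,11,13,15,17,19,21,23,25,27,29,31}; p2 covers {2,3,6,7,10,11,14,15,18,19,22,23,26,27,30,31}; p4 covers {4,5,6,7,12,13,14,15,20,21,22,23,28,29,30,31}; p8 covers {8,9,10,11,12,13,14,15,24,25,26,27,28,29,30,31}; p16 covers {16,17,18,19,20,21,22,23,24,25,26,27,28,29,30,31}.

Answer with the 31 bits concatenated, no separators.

Place data at non-parity positions: p1 p2 0 p4 1 0 0 p8 1 0 0 0 0 0 0 p16 1 0 0 0 0 1 0 1 1 1 0 0 0 0 1
p1 (pos 1,3,5,7,9,11,13,15,17,19,21,23,25,27,29,31): XOR of data positions = 0⊕1⊕0⊕1⊕0⊕0⊕0⊕1⊕0⊕0⊕0⊕1⊕0⊕0⊕1 = 1
p2 (pos 2,3,6,7,10,11,14,15,18,19,22,23,26,27,30,31): XOR of data positions = 0⊕0⊕0⊕0⊕0⊕0⊕0⊕0⊕0⊕1⊕0⊕1⊕0⊕0⊕1 = 1
p4 (pos 4,5,6,7,12,13,14,15,20,21,22,23,28,29,30,31): XOR of data positions = 1⊕0⊕0⊕0⊕0⊕0⊕0⊕0⊕0⊕1⊕0⊕0⊕0⊕0⊕1 = 1
p8 (pos 8,9,10,11,12,13,14,15,24,25,26,27,28,29,30,31): XOR of data positions = 1⊕0⊕0⊕0⊕0⊕0⊕0⊕1⊕1⊕1⊕0⊕0⊕0⊕0⊕1 = 1
p16 (pos 16,17,18,19,20,21,22,23,24,25,26,27,28,29,30,31): XOR of data positions = 1⊕0⊕0⊕0⊕0⊕1⊕0⊕1⊕1⊕1⊕0⊕0⊕0⊕0⊕1 = 0
Codeword: 1101100110000000100001011100001

1101100110000000100001011100001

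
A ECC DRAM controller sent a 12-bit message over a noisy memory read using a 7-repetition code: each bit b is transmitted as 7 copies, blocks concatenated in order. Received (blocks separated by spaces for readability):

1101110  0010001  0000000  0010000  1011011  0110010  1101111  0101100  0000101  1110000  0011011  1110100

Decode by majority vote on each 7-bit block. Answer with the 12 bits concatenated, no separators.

Block 1 (1101110): 5 ones → 1
Block 2 (0010001): 2 ones → 0
Block 3 (0000000): 0 ones → 0
Block 4 (0010000): 1 one → 0
Block 5 (1011011): 5 ones → 1
Block 6 (0110010): 3 ones → 0
Block 7 (1101111): 6 ones → 1
Block 8 (0101100): 3 ones → 0
Block 9 (0000101): 2 ones → 0
Block 10 (1110000): 3 ones → 0
Block 11 (0011011): 4 ones → 1
Block 12 (1110100): 4 ones → 1

100010100011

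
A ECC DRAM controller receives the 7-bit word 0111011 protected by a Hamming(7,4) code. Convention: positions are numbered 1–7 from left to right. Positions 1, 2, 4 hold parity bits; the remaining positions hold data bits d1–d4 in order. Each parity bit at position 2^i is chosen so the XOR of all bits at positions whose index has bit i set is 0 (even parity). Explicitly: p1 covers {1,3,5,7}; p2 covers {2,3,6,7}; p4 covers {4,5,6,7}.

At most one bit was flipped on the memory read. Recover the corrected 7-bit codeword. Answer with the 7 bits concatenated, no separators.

s1 (pos 1,3,5,7): 0⊕1⊕0⊕1 = 0
s2 (pos 2,3,6,7): 1⊕1⊕1⊕1 = 0
s4 (pos 4,5,6,7): 1⊕0⊕1⊕1 = 1
Syndrome s4…s1 = 100 → error at position 4.
Flip position 4: 0111011 → 0110011

0110011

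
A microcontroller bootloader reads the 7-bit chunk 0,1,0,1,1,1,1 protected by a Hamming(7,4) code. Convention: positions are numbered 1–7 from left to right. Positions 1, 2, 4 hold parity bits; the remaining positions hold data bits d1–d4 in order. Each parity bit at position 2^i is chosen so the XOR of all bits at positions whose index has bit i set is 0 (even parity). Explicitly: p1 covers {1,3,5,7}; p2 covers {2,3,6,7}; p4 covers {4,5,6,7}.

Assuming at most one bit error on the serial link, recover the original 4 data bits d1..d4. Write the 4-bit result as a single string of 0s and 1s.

s1 (pos 1,3,5,7): 0⊕0⊕1⊕1 = 0
s2 (pos 2,3,6,7): 1⊕0⊕1⊕1 = 1
s4 (pos 4,5,6,7): 1⊕1⊕1⊕1 = 0
Syndrome s4…s1 = 010 → error at position 2.
Flip position 2: 0101111 → 0001111
Read data bits from positions 3,5,6,7: 0111

0111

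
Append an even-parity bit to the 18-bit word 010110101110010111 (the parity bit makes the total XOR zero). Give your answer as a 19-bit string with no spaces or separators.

XOR of the 18 data bits: 0⊕1⊕0⊕1⊕1⊕0⊕1⊕0⊕1⊕1⊕1⊕0⊕0⊕1⊕0⊕1⊕1⊕1 = 1
Parity bit = 1 (so all 19 bits XOR to 0).

0101101011100101111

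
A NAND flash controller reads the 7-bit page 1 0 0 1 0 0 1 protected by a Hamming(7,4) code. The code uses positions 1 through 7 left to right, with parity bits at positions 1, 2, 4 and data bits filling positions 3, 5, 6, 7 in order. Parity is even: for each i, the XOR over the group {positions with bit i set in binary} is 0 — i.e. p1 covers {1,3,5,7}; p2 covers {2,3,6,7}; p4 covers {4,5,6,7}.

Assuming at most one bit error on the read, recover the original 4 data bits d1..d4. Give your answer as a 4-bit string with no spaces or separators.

s1 (pos 1,3,5,7): 1⊕0⊕0⊕1 = 0
s2 (pos 2,3,6,7): 0⊕0⊕0⊕1 = 1
s4 (pos 4,5,6,7): 1⊕0⊕0⊕1 = 0
Syndrome s4…s1 = 010 → error at position 2.
Flip position 2: 1001001 → 1101001
Read data bits from positions 3,5,6,7: 0001

0001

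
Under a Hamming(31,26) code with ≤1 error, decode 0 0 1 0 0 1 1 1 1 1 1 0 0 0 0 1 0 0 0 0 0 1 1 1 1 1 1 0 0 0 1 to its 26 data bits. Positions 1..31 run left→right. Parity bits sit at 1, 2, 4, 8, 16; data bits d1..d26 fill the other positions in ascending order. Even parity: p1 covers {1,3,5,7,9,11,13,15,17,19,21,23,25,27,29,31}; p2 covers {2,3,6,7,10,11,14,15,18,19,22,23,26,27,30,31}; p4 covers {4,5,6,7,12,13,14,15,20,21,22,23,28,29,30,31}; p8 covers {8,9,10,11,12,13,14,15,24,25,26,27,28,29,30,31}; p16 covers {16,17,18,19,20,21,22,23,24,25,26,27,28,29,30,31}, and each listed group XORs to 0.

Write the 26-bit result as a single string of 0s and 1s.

s1 (pos 1,3,5,7,9,11,13,15,17,19,21,23,25,27,29,31): 0⊕1⊕0⊕1⊕1⊕1⊕0⊕0⊕0⊕0⊕0⊕1⊕1⊕1⊕0⊕1 = 0
s2 (pos 2,3,6,7,10,11,14,15,18,19,22,23,26,27,30,31): 0⊕1⊕1⊕1⊕1⊕1⊕0⊕0⊕0⊕0⊕1⊕1⊕1⊕1⊕0⊕1 = 0
s4 (pos 4,5,6,7,12,13,14,15,20,21,22,23,28,29,30,31): 0⊕0⊕1⊕1⊕0⊕0⊕0⊕0⊕0⊕0⊕1⊕1⊕0⊕0⊕0⊕1 = 1
s8 (pos 8,9,10,11,12,13,14,15,24,25,26,27,28,29,30,31): 1⊕1⊕1⊕1⊕0⊕0⊕0⊕0⊕1⊕1⊕1⊕1⊕0⊕0⊕0⊕1 = 1
s16 (pos 16,17,18,19,20,21,22,23,24,25,26,27,28,29,30,31): 1⊕0⊕0⊕0⊕0⊕0⊕1⊕1⊕1⊕1⊕1⊕1⊕0⊕0⊕0⊕1 = 0
Syndrome s16…s1 = 01100 → error at position 12.
Flip position 12: 0010011111100001000001111110001 → 0010011111110001000001111110001
Read data bits from positions 3,5,6,7,9,10,11,12,13,14,15,17,18,19,20,21,22,23,24,25,26,27,28,29,30,31: 10111111000000001111110001

10111111000000001111110001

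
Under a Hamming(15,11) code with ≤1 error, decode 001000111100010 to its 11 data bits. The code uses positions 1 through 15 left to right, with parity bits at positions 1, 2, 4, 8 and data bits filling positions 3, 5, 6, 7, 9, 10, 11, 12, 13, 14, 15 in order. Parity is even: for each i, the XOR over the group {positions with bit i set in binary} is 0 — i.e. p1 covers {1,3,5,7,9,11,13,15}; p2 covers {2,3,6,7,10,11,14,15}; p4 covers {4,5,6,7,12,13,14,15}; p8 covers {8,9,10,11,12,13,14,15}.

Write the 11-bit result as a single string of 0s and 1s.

10011100010

s1 (pos 1,3,5,7,9,11,13,15): 0⊕1⊕0⊕1⊕1⊕0⊕0⊕0 = 1
s2 (pos 2,3,6,7,10,11,14,15): 0⊕1⊕0⊕1⊕1⊕0⊕1⊕0 = 0
s4 (pos 4,5,6,7,12,13,14,15): 0⊕0⊕0⊕1⊕0⊕0⊕1⊕0 = 0
s8 (pos 8,9,10,11,12,13,14,15): 1⊕1⊕1⊕0⊕0⊕0⊕1⊕0 = 0
Syndrome s8…s1 = 0001 → error at position 1.
Flip position 1: 001000111100010 → 101000111100010
Read data bits from positions 3,5,6,7,9,10,11,12,13,14,15: 10011100010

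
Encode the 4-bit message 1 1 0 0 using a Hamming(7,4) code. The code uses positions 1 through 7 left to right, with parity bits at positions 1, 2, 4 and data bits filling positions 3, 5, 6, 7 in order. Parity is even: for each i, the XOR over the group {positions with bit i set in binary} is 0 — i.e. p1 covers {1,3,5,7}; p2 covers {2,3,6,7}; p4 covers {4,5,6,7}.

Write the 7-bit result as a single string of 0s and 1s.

0111100

Place data at non-parity positions: p1 p2 1 p4 1 0 0
p1 (pos 1,3,5,7): XOR of data positions = 1⊕1⊕0 = 0
p2 (pos 2,3,6,7): XOR of data positions = 1⊕0⊕0 = 1
p4 (pos 4,5,6,7): XOR of data positions = 1⊕0⊕0 = 1
Codeword: 0111100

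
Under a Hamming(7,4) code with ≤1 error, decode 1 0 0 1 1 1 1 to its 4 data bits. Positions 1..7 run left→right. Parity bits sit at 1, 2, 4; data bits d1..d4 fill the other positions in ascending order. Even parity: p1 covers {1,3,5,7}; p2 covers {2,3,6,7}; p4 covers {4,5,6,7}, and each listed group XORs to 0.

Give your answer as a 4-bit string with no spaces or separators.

s1 (pos 1,3,5,7): 1⊕0⊕1⊕1 = 1
s2 (pos 2,3,6,7): 0⊕0⊕1⊕1 = 0
s4 (pos 4,5,6,7): 1⊕1⊕1⊕1 = 0
Syndrome s4…s1 = 001 → error at position 1.
Flip position 1: 1001111 → 0001111
Read data bits from positions 3,5,6,7: 0111

0111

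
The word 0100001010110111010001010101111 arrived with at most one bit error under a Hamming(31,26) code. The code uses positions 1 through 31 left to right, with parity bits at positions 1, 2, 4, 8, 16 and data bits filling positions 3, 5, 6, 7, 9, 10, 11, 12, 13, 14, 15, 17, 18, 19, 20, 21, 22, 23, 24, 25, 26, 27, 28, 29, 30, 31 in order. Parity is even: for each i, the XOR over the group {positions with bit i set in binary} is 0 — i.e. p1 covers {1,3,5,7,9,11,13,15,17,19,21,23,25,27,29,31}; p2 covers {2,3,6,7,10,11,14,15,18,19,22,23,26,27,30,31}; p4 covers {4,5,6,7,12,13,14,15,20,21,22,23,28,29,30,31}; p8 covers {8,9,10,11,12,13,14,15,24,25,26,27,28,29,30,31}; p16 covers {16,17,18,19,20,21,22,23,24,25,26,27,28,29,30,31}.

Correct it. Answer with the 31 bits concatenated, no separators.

0100001010110111010001010100111

s1 (pos 1,3,5,7,9,11,13,15,17,19,21,23,25,27,29,31): 0⊕0⊕0⊕1⊕1⊕1⊕0⊕1⊕0⊕0⊕0⊕0⊕0⊕0⊕1⊕1 = 0
s2 (pos 2,3,6,7,10,11,14,15,18,19,22,23,26,27,30,31): 1⊕0⊕0⊕1⊕0⊕1⊕1⊕1⊕1⊕0⊕1⊕0⊕1⊕0⊕1⊕1 = 0
s4 (pos 4,5,6,7,12,13,14,15,20,21,22,23,28,29,30,31): 0⊕0⊕0⊕1⊕1⊕0⊕1⊕1⊕0⊕0⊕1⊕0⊕1⊕1⊕1⊕1 = 1
s8 (pos 8,9,10,11,12,13,14,15,24,25,26,27,28,29,30,31): 0⊕1⊕0⊕1⊕1⊕0⊕1⊕1⊕1⊕0⊕1⊕0⊕1⊕1⊕1⊕1 = 1
s16 (pos 16,17,18,19,20,21,22,23,24,25,26,27,28,29,30,31): 1⊕0⊕1⊕0⊕0⊕0⊕1⊕0⊕1⊕0⊕1⊕0⊕1⊕1⊕1⊕1 = 1
Syndrome s16…s1 = 11100 → error at position 28.
Flip position 28: 0100001010110111010001010101111 → 0100001010110111010001010100111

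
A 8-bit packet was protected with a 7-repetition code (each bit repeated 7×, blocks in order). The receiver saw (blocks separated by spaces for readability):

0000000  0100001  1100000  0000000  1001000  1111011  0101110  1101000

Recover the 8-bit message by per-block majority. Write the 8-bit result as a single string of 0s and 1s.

Block 1 (0000000): 0 ones → 0
Block 2 (0100001): 2 ones → 0
Block 3 (1100000): 2 ones → 0
Block 4 (0000000): 0 ones → 0
Block 5 (1001000): 2 ones → 0
Block 6 (1111011): 6 ones → 1
Block 7 (0101110): 4 ones → 1
Block 8 (1101000): 3 ones → 0

00000110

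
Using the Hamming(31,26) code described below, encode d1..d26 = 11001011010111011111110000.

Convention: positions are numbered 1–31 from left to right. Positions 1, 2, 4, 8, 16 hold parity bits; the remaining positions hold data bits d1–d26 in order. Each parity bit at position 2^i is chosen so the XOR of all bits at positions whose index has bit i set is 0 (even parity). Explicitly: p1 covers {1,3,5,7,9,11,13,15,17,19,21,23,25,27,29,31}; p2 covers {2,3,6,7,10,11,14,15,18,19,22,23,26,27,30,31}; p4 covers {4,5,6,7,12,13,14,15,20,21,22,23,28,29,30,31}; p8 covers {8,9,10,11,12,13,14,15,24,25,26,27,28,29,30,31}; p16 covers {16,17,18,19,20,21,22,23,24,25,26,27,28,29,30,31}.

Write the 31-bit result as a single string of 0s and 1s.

0110100010110100111011111110000

Place data at non-parity positions: p1 p2 1 p4 1 0 0 p8 1 0 1 1 0 1 0 p16 1 1 1 0 1 1 1 1 1 1 1 0 0 0 0
p1 (pos 1,3,5,7,9,11,13,15,17,19,21,23,25,27,29,31): XOR of data positions = 1⊕1⊕0⊕1⊕1⊕0⊕0⊕1⊕1⊕1⊕1⊕1⊕1⊕0⊕0 = 0
p2 (pos 2,3,6,7,10,11,14,15,18,19,22,23,26,27,30,31): XOR of data positions = 1⊕0⊕0⊕0⊕1⊕1⊕0⊕1⊕1⊕1⊕1⊕1⊕1⊕0⊕0 = 1
p4 (pos 4,5,6,7,12,13,14,15,20,21,22,23,28,29,30,31): XOR of data positions = 1⊕0⊕0⊕1⊕0⊕1⊕0⊕0⊕1⊕1⊕1⊕0⊕0⊕0⊕0 = 0
p8 (pos 8,9,10,11,12,13,14,15,24,25,26,27,28,29,30,31): XOR of data positions = 1⊕0⊕1⊕1⊕0⊕1⊕0⊕1⊕1⊕1⊕1⊕0⊕0⊕0⊕0 = 0
p16 (pos 16,17,18,19,20,21,22,23,24,25,26,27,28,29,30,31): XOR of data positions = 1⊕1⊕1⊕0⊕1⊕1⊕1⊕1⊕1⊕1⊕1⊕0⊕0⊕0⊕0 = 0
Codeword: 0110100010110100111011111110000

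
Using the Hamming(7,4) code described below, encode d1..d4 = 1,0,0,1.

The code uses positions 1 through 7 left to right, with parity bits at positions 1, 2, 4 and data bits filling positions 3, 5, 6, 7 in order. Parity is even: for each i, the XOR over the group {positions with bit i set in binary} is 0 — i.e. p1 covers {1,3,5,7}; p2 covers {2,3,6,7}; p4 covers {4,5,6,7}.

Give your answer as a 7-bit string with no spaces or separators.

0011001

Place data at non-parity positions: p1 p2 1 p4 0 0 1
p1 (pos 1,3,5,7): XOR of data positions = 1⊕0⊕1 = 0
p2 (pos 2,3,6,7): XOR of data positions = 1⊕0⊕1 = 0
p4 (pos 4,5,6,7): XOR of data positions = 0⊕0⊕1 = 1
Codeword: 0011001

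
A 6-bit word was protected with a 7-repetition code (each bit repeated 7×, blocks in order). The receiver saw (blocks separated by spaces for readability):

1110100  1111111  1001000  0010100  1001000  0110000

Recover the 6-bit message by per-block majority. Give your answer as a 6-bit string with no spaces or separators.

110000

Block 1 (1110100): 4 ones → 1
Block 2 (1111111): 7 ones → 1
Block 3 (1001000): 2 ones → 0
Block 4 (0010100): 2 ones → 0
Block 5 (1001000): 2 ones → 0
Block 6 (0110000): 2 ones → 0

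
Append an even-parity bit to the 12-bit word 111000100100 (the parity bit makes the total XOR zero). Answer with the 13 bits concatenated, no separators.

XOR of the 12 data bits: 1⊕1⊕1⊕0⊕0⊕0⊕1⊕0⊕0⊕1⊕0⊕0 = 1
Parity bit = 1 (so all 13 bits XOR to 0).

1110001001001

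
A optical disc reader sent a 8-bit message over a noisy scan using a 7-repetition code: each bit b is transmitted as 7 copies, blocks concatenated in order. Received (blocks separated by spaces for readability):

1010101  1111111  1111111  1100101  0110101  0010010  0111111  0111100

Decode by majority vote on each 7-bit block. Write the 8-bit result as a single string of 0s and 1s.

Block 1 (1010101): 4 ones → 1
Block 2 (1111111): 7 ones → 1
Block 3 (1111111): 7 ones → 1
Block 4 (1100101): 4 ones → 1
Block 5 (0110101): 4 ones → 1
Block 6 (0010010): 2 ones → 0
Block 7 (0111111): 6 ones → 1
Block 8 (0111100): 4 ones → 1

11111011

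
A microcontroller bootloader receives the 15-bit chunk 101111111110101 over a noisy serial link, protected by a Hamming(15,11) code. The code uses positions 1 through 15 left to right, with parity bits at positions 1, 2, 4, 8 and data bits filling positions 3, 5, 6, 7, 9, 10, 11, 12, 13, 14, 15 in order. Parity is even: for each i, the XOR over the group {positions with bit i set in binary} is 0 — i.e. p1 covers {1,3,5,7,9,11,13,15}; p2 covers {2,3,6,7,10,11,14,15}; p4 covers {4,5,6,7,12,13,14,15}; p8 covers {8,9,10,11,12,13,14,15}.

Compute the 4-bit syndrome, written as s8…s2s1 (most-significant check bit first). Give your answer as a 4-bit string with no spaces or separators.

0000

s1 (pos 1,3,5,7,9,11,13,15): 1⊕1⊕1⊕1⊕1⊕1⊕1⊕1 = 0
s2 (pos 2,3,6,7,10,11,14,15): 0⊕1⊕1⊕1⊕1⊕1⊕0⊕1 = 0
s4 (pos 4,5,6,7,12,13,14,15): 1⊕1⊕1⊕1⊕0⊕1⊕0⊕1 = 0
s8 (pos 8,9,10,11,12,13,14,15): 1⊕1⊕1⊕1⊕0⊕1⊕0⊕1 = 0
Syndrome s8…s1 = 0000 → no error.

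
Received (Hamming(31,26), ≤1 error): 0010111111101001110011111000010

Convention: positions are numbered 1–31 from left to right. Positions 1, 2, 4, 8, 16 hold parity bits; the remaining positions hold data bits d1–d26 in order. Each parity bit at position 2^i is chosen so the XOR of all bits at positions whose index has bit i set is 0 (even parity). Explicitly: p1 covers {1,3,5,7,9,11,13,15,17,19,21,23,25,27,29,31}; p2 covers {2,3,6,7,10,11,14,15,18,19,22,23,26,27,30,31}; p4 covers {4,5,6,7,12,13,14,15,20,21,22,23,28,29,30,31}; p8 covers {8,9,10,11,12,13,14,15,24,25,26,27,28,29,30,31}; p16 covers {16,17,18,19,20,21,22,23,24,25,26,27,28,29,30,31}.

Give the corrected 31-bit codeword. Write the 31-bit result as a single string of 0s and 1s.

0010111111101001100011111000010

s1 (pos 1,3,5,7,9,11,13,15,17,19,21,23,25,27,29,31): 0⊕1⊕1⊕1⊕1⊕1⊕1⊕0⊕1⊕0⊕1⊕1⊕1⊕0⊕0⊕0 = 0
s2 (pos 2,3,6,7,10,11,14,15,18,19,22,23,26,27,30,31): 0⊕1⊕1⊕1⊕1⊕1⊕0⊕0⊕1⊕0⊕1⊕1⊕0⊕0⊕1⊕0 = 1
s4 (pos 4,5,6,7,12,13,14,15,20,21,22,23,28,29,30,31): 0⊕1⊕1⊕1⊕0⊕1⊕0⊕0⊕0⊕1⊕1⊕1⊕0⊕0⊕1⊕0 = 0
s8 (pos 8,9,10,11,12,13,14,15,24,25,26,27,28,29,30,31): 1⊕1⊕1⊕1⊕0⊕1⊕0⊕0⊕1⊕1⊕0⊕0⊕0⊕0⊕1⊕0 = 0
s16 (pos 16,17,18,19,20,21,22,23,24,25,26,27,28,29,30,31): 1⊕1⊕1⊕0⊕0⊕1⊕1⊕1⊕1⊕1⊕0⊕0⊕0⊕0⊕1⊕0 = 1
Syndrome s16…s1 = 10010 → error at position 18.
Flip position 18: 0010111111101001110011111000010 → 0010111111101001100011111000010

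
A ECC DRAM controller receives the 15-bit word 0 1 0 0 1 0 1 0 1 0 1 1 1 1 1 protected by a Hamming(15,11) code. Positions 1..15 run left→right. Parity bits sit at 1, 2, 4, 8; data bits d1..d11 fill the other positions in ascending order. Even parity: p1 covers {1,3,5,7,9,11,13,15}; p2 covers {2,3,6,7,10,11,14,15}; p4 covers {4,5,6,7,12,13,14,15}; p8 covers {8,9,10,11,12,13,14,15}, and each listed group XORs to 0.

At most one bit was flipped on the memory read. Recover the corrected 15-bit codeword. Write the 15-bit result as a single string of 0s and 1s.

s1 (pos 1,3,5,7,9,11,13,15): 0⊕0⊕1⊕1⊕1⊕1⊕1⊕1 = 0
s2 (pos 2,3,6,7,10,11,14,15): 1⊕0⊕0⊕1⊕0⊕1⊕1⊕1 = 1
s4 (pos 4,5,6,7,12,13,14,15): 0⊕1⊕0⊕1⊕1⊕1⊕1⊕1 = 0
s8 (pos 8,9,10,11,12,13,14,15): 0⊕1⊕0⊕1⊕1⊕1⊕1⊕1 = 0
Syndrome s8…s1 = 0010 → error at position 2.
Flip position 2: 010010101011111 → 000010101011111

000010101011111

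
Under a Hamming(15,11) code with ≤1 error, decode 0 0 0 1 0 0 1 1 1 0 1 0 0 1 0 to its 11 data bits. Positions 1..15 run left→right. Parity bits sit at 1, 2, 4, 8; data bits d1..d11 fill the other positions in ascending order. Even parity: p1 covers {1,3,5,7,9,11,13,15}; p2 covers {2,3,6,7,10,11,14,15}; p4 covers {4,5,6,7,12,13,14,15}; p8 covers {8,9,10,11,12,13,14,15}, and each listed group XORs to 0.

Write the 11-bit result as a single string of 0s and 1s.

s1 (pos 1,3,5,7,9,11,13,15): 0⊕0⊕0⊕1⊕1⊕1⊕0⊕0 = 1
s2 (pos 2,3,6,7,10,11,14,15): 0⊕0⊕0⊕1⊕0⊕1⊕1⊕0 = 1
s4 (pos 4,5,6,7,12,13,14,15): 1⊕0⊕0⊕1⊕0⊕0⊕1⊕0 = 1
s8 (pos 8,9,10,11,12,13,14,15): 1⊕1⊕0⊕1⊕0⊕0⊕1⊕0 = 0
Syndrome s8…s1 = 0111 → error at position 7.
Flip position 7: 000100111010010 → 000100011010010
Read data bits from positions 3,5,6,7,9,10,11,12,13,14,15: 00001010010

00001010010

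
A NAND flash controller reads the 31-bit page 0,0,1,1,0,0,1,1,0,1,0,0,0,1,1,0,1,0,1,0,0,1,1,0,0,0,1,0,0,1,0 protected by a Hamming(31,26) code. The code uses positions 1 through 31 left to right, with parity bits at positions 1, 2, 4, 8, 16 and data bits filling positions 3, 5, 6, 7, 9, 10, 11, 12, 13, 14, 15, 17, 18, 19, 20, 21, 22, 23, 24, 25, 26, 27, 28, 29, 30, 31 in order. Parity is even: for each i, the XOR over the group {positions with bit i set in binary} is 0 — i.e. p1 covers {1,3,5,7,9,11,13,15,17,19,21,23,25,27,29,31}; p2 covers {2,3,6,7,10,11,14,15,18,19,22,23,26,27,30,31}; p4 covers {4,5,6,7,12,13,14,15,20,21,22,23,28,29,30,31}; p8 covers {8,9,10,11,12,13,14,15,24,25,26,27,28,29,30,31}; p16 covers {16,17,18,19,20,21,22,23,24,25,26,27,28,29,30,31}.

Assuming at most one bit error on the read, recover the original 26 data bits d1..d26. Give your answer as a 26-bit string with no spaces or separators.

11010100011101001100010010

s1 (pos 1,3,5,7,9,11,13,15,17,19,21,23,25,27,29,31): 0⊕1⊕0⊕1⊕0⊕0⊕0⊕1⊕1⊕1⊕0⊕1⊕0⊕1⊕0⊕0 = 1
s2 (pos 2,3,6,7,10,11,14,15,18,19,22,23,26,27,30,31): 0⊕1⊕0⊕1⊕1⊕0⊕1⊕1⊕0⊕1⊕1⊕1⊕0⊕1⊕1⊕0 = 0
s4 (pos 4,5,6,7,12,13,14,15,20,21,22,23,28,29,30,31): 1⊕0⊕0⊕1⊕0⊕0⊕1⊕1⊕0⊕0⊕1⊕1⊕0⊕0⊕1⊕0 = 1
s8 (pos 8,9,10,11,12,13,14,15,24,25,26,27,28,29,30,31): 1⊕0⊕1⊕0⊕0⊕0⊕1⊕1⊕0⊕0⊕0⊕1⊕0⊕0⊕1⊕0 = 0
s16 (pos 16,17,18,19,20,21,22,23,24,25,26,27,28,29,30,31): 0⊕1⊕0⊕1⊕0⊕0⊕1⊕1⊕0⊕0⊕0⊕1⊕0⊕0⊕1⊕0 = 0
Syndrome s16…s1 = 00101 → error at position 5.
Flip position 5: 0011001101000110101001100010010 → 0011101101000110101001100010010
Read data bits from positions 3,5,6,7,9,10,11,12,13,14,15,17,18,19,20,21,22,23,24,25,26,27,28,29,30,31: 11010100011101001100010010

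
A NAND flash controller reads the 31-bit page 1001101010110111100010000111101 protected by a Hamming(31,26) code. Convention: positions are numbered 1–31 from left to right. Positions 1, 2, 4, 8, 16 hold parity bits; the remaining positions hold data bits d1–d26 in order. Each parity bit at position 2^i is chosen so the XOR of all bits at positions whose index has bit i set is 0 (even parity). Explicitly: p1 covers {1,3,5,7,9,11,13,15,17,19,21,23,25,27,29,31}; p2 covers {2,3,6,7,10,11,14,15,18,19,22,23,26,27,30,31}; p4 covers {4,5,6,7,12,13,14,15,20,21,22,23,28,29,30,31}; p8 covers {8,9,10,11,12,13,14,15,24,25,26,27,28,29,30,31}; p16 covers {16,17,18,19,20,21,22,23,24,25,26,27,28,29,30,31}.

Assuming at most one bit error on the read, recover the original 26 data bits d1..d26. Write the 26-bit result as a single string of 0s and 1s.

s1 (pos 1,3,5,7,9,11,13,15,17,19,21,23,25,27,29,31): 1⊕0⊕1⊕1⊕1⊕1⊕0⊕1⊕1⊕0⊕1⊕0⊕0⊕1⊕1⊕1 = 1
s2 (pos 2,3,6,7,10,11,14,15,18,19,22,23,26,27,30,31): 0⊕0⊕0⊕1⊕0⊕1⊕1⊕1⊕0⊕0⊕0⊕0⊕1⊕1⊕0⊕1 = 1
s4 (pos 4,5,6,7,12,13,14,15,20,21,22,23,28,29,30,31): 1⊕1⊕0⊕1⊕1⊕0⊕1⊕1⊕0⊕1⊕0⊕0⊕1⊕1⊕0⊕1 = 0
s8 (pos 8,9,10,11,12,13,14,15,24,25,26,27,28,29,30,31): 0⊕1⊕0⊕1⊕1⊕0⊕1⊕1⊕0⊕0⊕1⊕1⊕1⊕1⊕0⊕1 = 0
s16 (pos 16,17,18,19,20,21,22,23,24,25,26,27,28,29,30,31): 1⊕1⊕0⊕0⊕0⊕1⊕0⊕0⊕0⊕0⊕1⊕1⊕1⊕1⊕0⊕1 = 0
Syndrome s16…s1 = 00011 → error at position 3.
Flip position 3: 1001101010110111100010000111101 → 1011101010110111100010000111101
Read data bits from positions 3,5,6,7,9,10,11,12,13,14,15,17,18,19,20,21,22,23,24,25,26,27,28,29,30,31: 11011011011100010000111101

11011011011100010000111101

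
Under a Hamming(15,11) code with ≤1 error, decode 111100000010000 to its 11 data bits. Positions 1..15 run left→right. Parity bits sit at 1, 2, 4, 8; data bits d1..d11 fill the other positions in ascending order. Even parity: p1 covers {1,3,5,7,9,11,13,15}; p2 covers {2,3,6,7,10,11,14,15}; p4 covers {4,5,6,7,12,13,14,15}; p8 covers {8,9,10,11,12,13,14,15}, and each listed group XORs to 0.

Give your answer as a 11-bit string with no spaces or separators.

10000010001

s1 (pos 1,3,5,7,9,11,13,15): 1⊕1⊕0⊕0⊕0⊕1⊕0⊕0 = 1
s2 (pos 2,3,6,7,10,11,14,15): 1⊕1⊕0⊕0⊕0⊕1⊕0⊕0 = 1
s4 (pos 4,5,6,7,12,13,14,15): 1⊕0⊕0⊕0⊕0⊕0⊕0⊕0 = 1
s8 (pos 8,9,10,11,12,13,14,15): 0⊕0⊕0⊕1⊕0⊕0⊕0⊕0 = 1
Syndrome s8…s1 = 1111 → error at position 15.
Flip position 15: 111100000010000 → 111100000010001
Read data bits from positions 3,5,6,7,9,10,11,12,13,14,15: 10000010001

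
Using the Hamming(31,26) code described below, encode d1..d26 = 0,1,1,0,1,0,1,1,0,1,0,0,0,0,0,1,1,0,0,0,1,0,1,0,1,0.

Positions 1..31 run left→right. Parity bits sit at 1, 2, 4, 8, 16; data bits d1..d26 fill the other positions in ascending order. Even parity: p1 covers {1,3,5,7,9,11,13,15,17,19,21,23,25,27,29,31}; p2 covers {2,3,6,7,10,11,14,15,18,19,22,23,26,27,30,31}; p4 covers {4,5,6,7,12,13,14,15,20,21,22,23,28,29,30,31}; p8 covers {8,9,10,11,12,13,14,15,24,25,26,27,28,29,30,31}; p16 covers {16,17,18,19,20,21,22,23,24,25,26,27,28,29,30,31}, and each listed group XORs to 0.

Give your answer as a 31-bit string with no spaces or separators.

0000110110110101000011000101010

Place data at non-parity positions: p1 p2 0 p4 1 1 0 p8 1 0 1 1 0 1 0 p16 0 0 0 0 1 1 0 0 0 1 0 1 0 1 0
p1 (pos 1,3,5,7,9,11,13,15,17,19,21,23,25,27,29,31): XOR of data positions = 0⊕1⊕0⊕1⊕1⊕0⊕0⊕0⊕0⊕1⊕0⊕0⊕0⊕0⊕0 = 0
p2 (pos 2,3,6,7,10,11,14,15,18,19,22,23,26,27,30,31): XOR of data positions = 0⊕1⊕0⊕0⊕1⊕1⊕0⊕0⊕0⊕1⊕0⊕1⊕0⊕1⊕0 = 0
p4 (pos 4,5,6,7,12,13,14,15,20,21,22,23,28,29,30,31): XOR of data positions = 1⊕1⊕0⊕1⊕0⊕1⊕0⊕0⊕1⊕1⊕0⊕1⊕0⊕1⊕0 = 0
p8 (pos 8,9,10,11,12,13,14,15,24,25,26,27,28,29,30,31): XOR of data positions = 1⊕0⊕1⊕1⊕0⊕1⊕0⊕0⊕0⊕1⊕0⊕1⊕0⊕1⊕0 = 1
p16 (pos 16,17,18,19,20,21,22,23,24,25,26,27,28,29,30,31): XOR of data positions = 0⊕0⊕0⊕0⊕1⊕1⊕0⊕0⊕0⊕1⊕0⊕1⊕0⊕1⊕0 = 1
Codeword: 0000110110110101000011000101010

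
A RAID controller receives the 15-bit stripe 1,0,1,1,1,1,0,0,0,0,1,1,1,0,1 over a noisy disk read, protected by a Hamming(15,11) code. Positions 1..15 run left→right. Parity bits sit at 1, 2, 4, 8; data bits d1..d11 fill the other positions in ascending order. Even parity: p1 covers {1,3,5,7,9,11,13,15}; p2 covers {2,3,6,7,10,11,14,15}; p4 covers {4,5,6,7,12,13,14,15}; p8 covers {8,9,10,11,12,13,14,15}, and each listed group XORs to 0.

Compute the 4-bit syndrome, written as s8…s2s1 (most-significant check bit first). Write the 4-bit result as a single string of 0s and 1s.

s1 (pos 1,3,5,7,9,11,13,15): 1⊕1⊕1⊕0⊕0⊕1⊕1⊕1 = 0
s2 (pos 2,3,6,7,10,11,14,15): 0⊕1⊕1⊕0⊕0⊕1⊕0⊕1 = 0
s4 (pos 4,5,6,7,12,13,14,15): 1⊕1⊕1⊕0⊕1⊕1⊕0⊕1 = 0
s8 (pos 8,9,10,11,12,13,14,15): 0⊕0⊕0⊕1⊕1⊕1⊕0⊕1 = 0
Syndrome s8…s1 = 0000 → no error.

0000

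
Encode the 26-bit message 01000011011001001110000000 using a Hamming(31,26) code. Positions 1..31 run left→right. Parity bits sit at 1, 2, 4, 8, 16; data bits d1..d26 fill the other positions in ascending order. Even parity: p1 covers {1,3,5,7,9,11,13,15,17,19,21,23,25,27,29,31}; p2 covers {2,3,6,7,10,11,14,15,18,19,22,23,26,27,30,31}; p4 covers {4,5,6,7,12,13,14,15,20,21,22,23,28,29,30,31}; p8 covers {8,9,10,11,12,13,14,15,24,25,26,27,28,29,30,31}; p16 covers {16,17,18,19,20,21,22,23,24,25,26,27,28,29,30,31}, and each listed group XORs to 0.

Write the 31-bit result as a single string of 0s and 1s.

Place data at non-parity positions: p1 p2 0 p4 1 0 0 p8 0 0 1 1 0 1 1 p16 0 0 1 0 0 1 1 1 0 0 0 0 0 0 0
p1 (pos 1,3,5,7,9,11,13,15,17,19,21,23,25,27,29,31): XOR of data positions = 0⊕1⊕0⊕0⊕1⊕0⊕1⊕0⊕1⊕0⊕1⊕0⊕0⊕0⊕0 = 1
p2 (pos 2,3,6,7,10,11,14,15,18,19,22,23,26,27,30,31): XOR of data positions = 0⊕0⊕0⊕0⊕1⊕1⊕1⊕0⊕1⊕1⊕1⊕0⊕0⊕0⊕0 = 0
p4 (pos 4,5,6,7,12,13,14,15,20,21,22,23,28,29,30,31): XOR of data positions = 1⊕0⊕0⊕1⊕0⊕1⊕1⊕0⊕0⊕1⊕1⊕0⊕0⊕0⊕0 = 0
p8 (pos 8,9,10,11,12,13,14,15,24,25,26,27,28,29,30,31): XOR of data positions = 0⊕0⊕1⊕1⊕0⊕1⊕1⊕1⊕0⊕0⊕0⊕0⊕0⊕0⊕0 = 1
p16 (pos 16,17,18,19,20,21,22,23,24,25,26,27,28,29,30,31): XOR of data positions = 0⊕0⊕1⊕0⊕0⊕1⊕1⊕1⊕0⊕0⊕0⊕0⊕0⊕0⊕0 = 0
Codeword: 1000100100110110001001110000000

1000100100110110001001110000000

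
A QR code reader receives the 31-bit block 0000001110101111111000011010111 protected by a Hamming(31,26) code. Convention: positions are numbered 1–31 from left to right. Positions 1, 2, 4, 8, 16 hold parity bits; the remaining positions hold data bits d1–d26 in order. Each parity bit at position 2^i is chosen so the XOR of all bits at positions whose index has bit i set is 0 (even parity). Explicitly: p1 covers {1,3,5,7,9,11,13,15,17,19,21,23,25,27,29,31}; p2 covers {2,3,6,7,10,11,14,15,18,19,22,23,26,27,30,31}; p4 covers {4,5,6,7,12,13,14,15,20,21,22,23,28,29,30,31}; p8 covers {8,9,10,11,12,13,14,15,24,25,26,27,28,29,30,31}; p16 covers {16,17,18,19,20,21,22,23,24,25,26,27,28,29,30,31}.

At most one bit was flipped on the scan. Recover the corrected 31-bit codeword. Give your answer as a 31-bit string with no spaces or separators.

0000000110101111111000011010111

s1 (pos 1,3,5,7,9,11,13,15,17,19,21,23,25,27,29,31): 0⊕0⊕0⊕1⊕1⊕1⊕1⊕1⊕1⊕1⊕0⊕0⊕1⊕1⊕1⊕1 = 1
s2 (pos 2,3,6,7,10,11,14,15,18,19,22,23,26,27,30,31): 0⊕0⊕0⊕1⊕0⊕1⊕1⊕1⊕1⊕1⊕0⊕0⊕0⊕1⊕1⊕1 = 1
s4 (pos 4,5,6,7,12,13,14,15,20,21,22,23,28,29,30,31): 0⊕0⊕0⊕1⊕0⊕1⊕1⊕1⊕0⊕0⊕0⊕0⊕0⊕1⊕1⊕1 = 1
s8 (pos 8,9,10,11,12,13,14,15,24,25,26,27,28,29,30,31): 1⊕1⊕0⊕1⊕0⊕1⊕1⊕1⊕1⊕1⊕0⊕1⊕0⊕1⊕1⊕1 = 0
s16 (pos 16,17,18,19,20,21,22,23,24,25,26,27,28,29,30,31): 1⊕1⊕1⊕1⊕0⊕0⊕0⊕0⊕1⊕1⊕0⊕1⊕0⊕1⊕1⊕1 = 0
Syndrome s16…s1 = 00111 → error at position 7.
Flip position 7: 0000001110101111111000011010111 → 0000000110101111111000011010111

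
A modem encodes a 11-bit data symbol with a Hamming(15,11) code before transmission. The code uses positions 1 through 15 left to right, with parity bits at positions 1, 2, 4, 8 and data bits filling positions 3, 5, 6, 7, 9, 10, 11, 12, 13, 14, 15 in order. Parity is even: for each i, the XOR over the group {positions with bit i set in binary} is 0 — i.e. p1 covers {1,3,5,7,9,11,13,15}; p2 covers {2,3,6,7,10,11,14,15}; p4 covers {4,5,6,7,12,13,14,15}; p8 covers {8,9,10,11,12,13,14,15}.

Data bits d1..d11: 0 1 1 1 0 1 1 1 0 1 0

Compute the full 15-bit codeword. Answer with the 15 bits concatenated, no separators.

Place data at non-parity positions: p1 p2 0 p4 1 1 1 p8 0 1 1 1 0 1 0
p1 (pos 1,3,5,7,9,11,13,15): XOR of data positions = 0⊕1⊕1⊕0⊕1⊕0⊕0 = 1
p2 (pos 2,3,6,7,10,11,14,15): XOR of data positions = 0⊕1⊕1⊕1⊕1⊕1⊕0 = 1
p4 (pos 4,5,6,7,12,13,14,15): XOR of data positions = 1⊕1⊕1⊕1⊕0⊕1⊕0 = 1
p8 (pos 8,9,10,11,12,13,14,15): XOR of data positions = 0⊕1⊕1⊕1⊕0⊕1⊕0 = 0
Codeword: 110111100111010

110111100111010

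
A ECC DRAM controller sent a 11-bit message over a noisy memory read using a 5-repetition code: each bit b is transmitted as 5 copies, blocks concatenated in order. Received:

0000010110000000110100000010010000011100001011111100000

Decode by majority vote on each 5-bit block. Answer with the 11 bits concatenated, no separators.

Block 1 (00000): 0 ones → 0
Block 2 (10110): 3 ones → 1
Block 3 (00000): 0 ones → 0
Block 4 (01101): 3 ones → 1
Block 5 (00000): 0 ones → 0
Block 6 (01001): 2 ones → 0
Block 7 (00000): 0 ones → 0
Block 8 (11100): 3 ones → 1
Block 9 (00101): 2 ones → 0
Block 10 (11111): 5 ones → 1
Block 11 (00000): 0 ones → 0

01010001010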